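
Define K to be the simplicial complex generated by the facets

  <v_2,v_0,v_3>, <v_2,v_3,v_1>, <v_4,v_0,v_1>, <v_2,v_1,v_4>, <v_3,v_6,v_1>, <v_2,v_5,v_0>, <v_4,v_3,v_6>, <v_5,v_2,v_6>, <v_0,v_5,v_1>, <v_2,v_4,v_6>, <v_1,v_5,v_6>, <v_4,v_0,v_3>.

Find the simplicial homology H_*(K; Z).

Order the vertices as v_0 < v_1 < v_2 < v_3 < v_4 < v_5 < v_6. Listing each simplex with vertices in this order, K has dimension 2 with simplices:

  0-simplices (7): [v_0], [v_1], [v_2], [v_3], [v_4], [v_5], [v_6]
  1-simplices (18): (18 of them)
  2-simplices (12): (12 of them)

giving chain groups C_0 ≅ Z^7, C_1 ≅ Z^18, C_2 ≅ Z^12.

∂_1: C_1 → C_0 is given by ∂[p,q] = [q] − [p]. For instance
  ∂[v_0,v_4] = [v_4] − [v_0].
The 7×18 boundary matrix has rank 6 and Smith normal form diag(1,1,1,1,1,1).

Boundary ∂_2: C_2 → C_1 sends each 2-simplex [p,q,r] to [q,r] − [p,r] + [p,q]. For instance
  ∂[v_0,v_1,v_4] = [v_1,v_4] − [v_0,v_4] + [v_0,v_1],
  ∂[v_0,v_3,v_4] = [v_3,v_4] − [v_0,v_4] + [v_0,v_3].
This gives a 18×12 integer matrix of rank 12; reducing to Smith normal form yields diagonal entries (1,1,1,1,1,1,1,1,1,1,1,2).

Reading off H_k = ker ∂_k / im ∂_{k+1}:

  H_0: rank C_0 − rank ∂_1 = 7 − 6 = 1, and the invariant factors of ∂_1 are all 1, so H_0 ≅ Z.
  H_1: rank ker ∂_1 − rank ∂_2 = (18 − 6) − 12 = 0, and ∂_2 has invariant factor 2 > 1, so H_1 ≅ Z/2.
  H_2: rank ker ∂_2 − rank ∂_3 = (12 − 12) − 0 = 0, and there is no ∂_3, so H_2 ≅ 0.

H_0 = Z,  H_1 = Z/2,  H_2 = 0.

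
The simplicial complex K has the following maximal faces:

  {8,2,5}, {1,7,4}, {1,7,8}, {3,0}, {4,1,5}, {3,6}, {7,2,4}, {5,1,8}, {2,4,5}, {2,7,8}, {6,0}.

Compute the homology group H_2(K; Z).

H_2 = Z.

We work with the vertex ordering 0 < 1 < 2 < 3 < 4 < 5 < 6 < 7 < 8. The simplices of K, each written with vertices in increasing order, are:

  0-simplices (9): [0], [1], [2], [3], [4], [5], [6], [7], [8]
  1-simplices (15): [0,3], [0,6], [1,4], [1,5], [1,7], [1,8], [2,4], [2,5], [2,7], [2,8], [3,6], [4,5], [4,7], [5,8], [7,8]
  2-simplices (8): [1,4,5], [1,4,7], [1,5,8], [1,7,8], [2,4,5], [2,4,7], [2,5,8], [2,7,8]

so the chain groups are C_0 ≅ Z^9, C_1 ≅ Z^15, C_2 ≅ Z^8.

∂_1: C_1 → C_0 sends each edge [p,q] (with p < q) to q − p.
The resulting 9×15 matrix has rank 7, and its Smith normal form has invariant factors (1,1,1,1,1,1,1).

The boundary map ∂_2: C_2 → C_1 acts by ∂[p,q,r] = [q,r] − [p,r] + [p,q]. For instance
  ∂[2,5,8] = [5,8] − [2,8] + [2,5],
  ∂[1,5,8] = [5,8] − [1,8] + [1,5].
This gives a 15×8 integer matrix of rank 7; reducing to Smith normal form yields diagonal entries (1,1,1,1,1,1,1).

Reading off H_k = ker ∂_k / im ∂_{k+1}:

  H_2: rank ker ∂_2 − rank ∂_3 = (8 − 7) − 0 = 1, and there is no ∂_3, so H_2 ≅ Z.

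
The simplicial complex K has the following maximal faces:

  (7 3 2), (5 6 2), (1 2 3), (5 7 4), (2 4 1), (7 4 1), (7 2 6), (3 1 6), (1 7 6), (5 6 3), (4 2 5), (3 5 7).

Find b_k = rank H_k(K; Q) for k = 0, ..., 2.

K has 7 vertices, 18 edges, 12 triangles.
rank ∂_0 = 0, rank ∂_1 = 6 ⇒ b_0 = 7 − 0 − 6 = 1; all invariant factors of ∂_1 are 1 so no torsion. So H_0 = Z.
rank ∂_1 = 6, rank ∂_2 = 12 ⇒ b_1 = 18 − 6 − 12 = 0; ∂_2 has invariant factor(s) [2] giving torsion. So H_1 = Z/2.
rank ∂_2 = 12, rank ∂_3 = 0 ⇒ b_2 = 12 − 12 − 0 = 0. So H_2 = 0.

b_0 = 1, b_1 = 0, b_2 = 0.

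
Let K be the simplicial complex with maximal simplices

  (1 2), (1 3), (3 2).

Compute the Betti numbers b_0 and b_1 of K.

b_0 = 1, b_1 = 1.

Take the total order 1 < 2 < 3 on the vertex set. Then K (dimension 1) consists of the simplices:

  0-simplices (3): [1], [2], [3]
  1-simplices (3): [1,2], [1,3], [2,3]

Hence C_0 ≅ Z^3, C_1 ≅ Z^3.

Boundary ∂_1: C_1 → C_0 is given by ∂[p,q] = [q] − [p]. For instance
  ∂[2,3] = [3] − [2].
As a 3×3 matrix over Z this has rank 2, with invariant factors (1,1).

Reading off H_k = ker ∂_k / im ∂_{k+1}:

  H_0: rank C_0 − rank ∂_1 = 3 − 2 = 1, and the invariant factors of ∂_1 are all 1, so H_0 ≅ Z.
  H_1: rank ker ∂_1 − rank ∂_2 = (3 − 2) − 0 = 1, and there is no ∂_2, so H_1 ≅ Z.

As a check, the Euler characteristic is 3 − 3 = 0, which agrees with 1 − 1 = 0.

Hence the Betti numbers are b_0 = 1, b_1 = 1.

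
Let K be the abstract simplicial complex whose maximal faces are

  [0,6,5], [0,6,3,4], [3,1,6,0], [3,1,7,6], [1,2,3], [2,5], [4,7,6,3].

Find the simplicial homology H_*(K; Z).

K has 8 vertices, 18 edges, 14 triangles, 4 3-simplices.
rank ∂_0 = 0, rank ∂_1 = 7 ⇒ b_0 = 8 − 0 − 7 = 1; all invariant factors of ∂_1 are 1 so no torsion. So H_0 = Z.
rank ∂_1 = 7, rank ∂_2 = 10 ⇒ b_1 = 18 − 7 − 10 = 1; all invariant factors of ∂_2 are 1 so no torsion. So H_1 = Z.
rank ∂_2 = 10, rank ∂_3 = 4 ⇒ b_2 = 14 − 10 − 4 = 0; all invariant factors of ∂_3 are 1 so no torsion. So H_2 = 0.
rank ∂_3 = 4, rank ∂_4 = 0 ⇒ b_3 = 4 − 4 − 0 = 0. So H_3 = 0.

H_0 = Z,  H_1 = Z,  H_2 = 0,  H_3 = 0.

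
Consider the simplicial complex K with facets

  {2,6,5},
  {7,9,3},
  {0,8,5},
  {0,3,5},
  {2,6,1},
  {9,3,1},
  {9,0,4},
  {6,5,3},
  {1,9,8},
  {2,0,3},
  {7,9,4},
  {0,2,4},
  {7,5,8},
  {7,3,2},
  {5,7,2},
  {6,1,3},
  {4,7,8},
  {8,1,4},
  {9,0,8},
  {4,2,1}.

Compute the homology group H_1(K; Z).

K has 10 vertices, 30 edges, 20 triangles.
rank ∂_1 = 9, rank ∂_2 = 20 ⇒ b_1 = 30 − 9 − 20 = 1; ∂_2 has invariant factor(s) [2] giving torsion. So H_1 = Z ⊕ Z_2.

H_1 = Z ⊕ Z_2.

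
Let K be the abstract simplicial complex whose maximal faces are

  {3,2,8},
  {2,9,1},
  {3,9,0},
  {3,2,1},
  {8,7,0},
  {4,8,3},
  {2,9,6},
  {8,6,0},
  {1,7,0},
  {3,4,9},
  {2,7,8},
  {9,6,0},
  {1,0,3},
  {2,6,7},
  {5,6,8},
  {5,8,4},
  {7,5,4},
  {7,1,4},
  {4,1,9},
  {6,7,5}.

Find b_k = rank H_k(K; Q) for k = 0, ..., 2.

b_0 = 1, b_1 = 1, b_2 = 0.

K has 10 vertices, 30 edges, 20 triangles.
rank ∂_0 = 0, rank ∂_1 = 9 ⇒ b_0 = 10 − 0 − 9 = 1; all invariant factors of ∂_1 are 1 so no torsion. So H_0 ≅ Z.
rank ∂_1 = 9, rank ∂_2 = 20 ⇒ b_1 = 30 − 9 − 20 = 1; ∂_2 has invariant factor(s) [2] giving torsion. So H_1 ≅ Z ⊕ Z/2.
rank ∂_2 = 20, rank ∂_3 = 0 ⇒ b_2 = 20 − 20 − 0 = 0. So H_2 ≅ 0.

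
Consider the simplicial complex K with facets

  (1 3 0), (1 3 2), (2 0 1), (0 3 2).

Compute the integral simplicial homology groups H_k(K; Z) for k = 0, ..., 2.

H_0 = Z,  H_1 = 0,  H_2 = Z.

K has 4 vertices, 6 edges, 4 triangles.
rank ∂_0 = 0, rank ∂_1 = 3 ⇒ b_0 = 4 − 0 − 3 = 1; all invariant factors of ∂_1 are 1 so no torsion. So H_0 ≅ Z.
rank ∂_1 = 3, rank ∂_2 = 3 ⇒ b_1 = 6 − 3 − 3 = 0; all invariant factors of ∂_2 are 1 so no torsion. So H_1 ≅ 0.
rank ∂_2 = 3, rank ∂_3 = 0 ⇒ b_2 = 4 − 3 − 0 = 1. So H_2 ≅ Z.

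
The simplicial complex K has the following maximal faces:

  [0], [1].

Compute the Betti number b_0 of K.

b_0 = 2.

K has 2 vertices.
rank ∂_0 = 0, rank ∂_1 = 0 ⇒ b_0 = 2 − 0 − 0 = 2. So H_0 ≅ Z^2.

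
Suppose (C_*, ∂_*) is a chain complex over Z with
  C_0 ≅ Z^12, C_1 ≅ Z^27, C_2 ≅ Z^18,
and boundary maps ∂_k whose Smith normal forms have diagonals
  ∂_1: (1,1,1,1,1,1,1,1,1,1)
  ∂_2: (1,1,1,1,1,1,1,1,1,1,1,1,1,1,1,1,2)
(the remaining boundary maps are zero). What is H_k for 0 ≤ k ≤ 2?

H_0 = Z^2,  H_1 = Z/2,  H_2 = Z.

H_0: b_0 = 12 − 0 − 10 = 2; torsion from ∂_1 factors > 1: none. So H_0 = Z^2.
H_1: b_1 = 27 − 10 − 17 = 0; torsion from ∂_2 factors > 1: [2]. So H_1 = Z/2.
H_2: b_2 = 18 − 17 − 0 = 1; torsion from ∂_3 factors > 1: none. So H_2 = Z.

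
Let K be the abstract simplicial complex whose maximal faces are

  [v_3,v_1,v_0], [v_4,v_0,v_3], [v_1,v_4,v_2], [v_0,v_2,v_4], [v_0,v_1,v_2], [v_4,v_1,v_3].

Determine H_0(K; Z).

Fix the vertex order v_0 < v_1 < v_2 < v_3 < v_4 and write every simplex with vertices in increasing order. Then dim K = 2 and the simplices of K are:

  0-simplices (5): [v_0], [v_1], [v_2], [v_3], [v_4]
  1-simplices (9): [v_0,v_1], [v_0,v_2], [v_0,v_3], [v_0,v_4], [v_1,v_2], [v_1,v_3], [v_1,v_4], [v_2,v_4], [v_3,v_4]
  2-simplices (6): [v_0,v_1,v_2], [v_0,v_1,v_3], [v_0,v_2,v_4], [v_0,v_3,v_4], [v_1,v_2,v_4], [v_1,v_3,v_4]

giving chain groups C_0 ≅ Z^5, C_1 ≅ Z^9, C_2 ≅ Z^6.

∂_1: C_1 → C_0 sends each edge [p,q] (with p < q) to q − p. For instance
  ∂[v_3,v_4] = [v_4] − [v_3].
The resulting 5×9 matrix has rank 4, and its Smith normal form has invariant factors (1,1,1,1).

The boundary map ∂_2: C_2 → C_1 acts by ∂[p,q,r] = [q,r] − [p,r] + [p,q]. For instance
  ∂[v_1,v_3,v_4] = [v_3,v_4] − [v_1,v_4] + [v_1,v_3],
  ∂[v_0,v_3,v_4] = [v_3,v_4] − [v_0,v_4] + [v_0,v_3].
This gives a 9×6 integer matrix of rank 5; reducing to Smith normal form yields diagonal entries (1,1,1,1,1).

Now H_k = ker ∂_k / im ∂_{k+1}, so:

  H_0: rank C_0 − rank ∂_1 = 5 − 4 = 1, and the invariant factors of ∂_1 are all 1, so H_0 = Z.

(K is a triangulation of the 2-sphere S^2.)

H_0 = Z.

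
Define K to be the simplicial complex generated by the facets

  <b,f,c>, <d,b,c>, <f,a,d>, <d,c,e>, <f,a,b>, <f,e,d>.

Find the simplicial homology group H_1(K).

K has 6 vertices, 12 edges, 6 triangles.
rank ∂_1 = 5, rank ∂_2 = 6 ⇒ b_1 = 12 − 5 − 6 = 1; all invariant factors of ∂_2 are 1 so no torsion. So H_1 = Z.

H_1 = Z.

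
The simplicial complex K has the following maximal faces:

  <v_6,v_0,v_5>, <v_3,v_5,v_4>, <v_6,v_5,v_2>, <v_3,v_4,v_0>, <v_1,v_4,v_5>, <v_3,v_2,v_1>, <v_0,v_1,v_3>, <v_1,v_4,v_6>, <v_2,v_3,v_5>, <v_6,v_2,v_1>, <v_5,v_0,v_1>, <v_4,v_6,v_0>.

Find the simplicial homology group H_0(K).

H_0 = Z.

Order the vertices as v_0 < v_1 < v_2 < v_3 < v_4 < v_5 < v_6. Listing each simplex with vertices in this order, K has dimension 2 with simplices:

  0-simplices (7): [v_0], [v_1], [v_2], [v_3], [v_4], [v_5], [v_6]
  1-simplices (18): (18 of them)
  2-simplices (12): (12 of them)

giving chain groups C_0 ≅ Z^7, C_1 ≅ Z^18, C_2 ≅ Z^12.

∂_1: C_1 → C_0 sends each edge [p,q] (with p < q) to q − p.
As a 7×18 matrix over Z this has rank 6, with invariant factors (1,1,1,1,1,1).

The boundary map ∂_2: C_2 → C_1 acts by ∂[p,q,r] = [q,r] − [p,r] + [p,q]. For instance
  ∂[v_2,v_3,v_5] = [v_3,v_5] − [v_2,v_5] + [v_2,v_3],
  ∂[v_0,v_5,v_6] = [v_5,v_6] − [v_0,v_6] + [v_0,v_5].
As a 18×12 matrix over Z this has rank 12, with invariant factors (1,1,1,1,1,1,1,1,1,1,1,2).

Now H_k = ker ∂_k / im ∂_{k+1}, so:

  H_0: rank C_0 − rank ∂_1 = 7 − 6 = 1, and the invariant factors of ∂_1 are all 1, so H_0 = Z.

(K is a triangulation of the real projective plane RP^2.)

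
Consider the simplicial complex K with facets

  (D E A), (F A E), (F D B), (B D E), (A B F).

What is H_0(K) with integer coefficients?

H_0 ≅ Z.

Order the vertices as A < B < D < E < F. Listing each simplex with vertices in this order, K has dimension 2 with simplices:

  0-simplices (5): A, B, D, E, F
  1-simplices (10): AB, AD, AE, AF, BD, BE, BF, DE, DF, EF
  2-simplices (5): ABF, ADE, AEF, BDE, BDF

so the chain groups are C_0 ≅ Z^5, C_1 ≅ Z^10, C_2 ≅ Z^5.

∂_1: C_1 → C_0 is given by ∂[p,q] = [q] − [p].
The 5×10 boundary matrix has rank 4 and Smith normal form diag(1,1,1,1).

The boundary map ∂_2: C_2 → C_1 acts by ∂[p,q,r] = [q,r] − [p,r] + [p,q]. For instance
  ∂ADE = DE − AE + AD,
  ∂ABF = BF − AF + AB.
The 10×5 boundary matrix has rank 5 and Smith normal form diag(1,1,1,1,1).

From H_k ≅ ker(∂_k) / im(∂_{k+1}) we obtain:

  H_0: rank C_0 − rank ∂_1 = 5 − 4 = 1, and the invariant factors of ∂_1 are all 1, so H_0 = Z.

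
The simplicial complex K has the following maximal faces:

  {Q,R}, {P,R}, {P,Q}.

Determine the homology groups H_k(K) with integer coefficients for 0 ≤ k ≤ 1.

Order the vertices as P < Q < R. Listing each simplex with vertices in this order, K has dimension 1 with simplices:

  0-simplices (3): P, Q, R
  1-simplices (3): PQ, PR, QR

so the chain groups are C_0 ≅ Z^3, C_1 ≅ Z^3.

Boundary ∂_1: C_1 → C_0 is given by ∂[p,q] = [q] − [p].
This gives a 3×3 integer matrix of rank 2; reducing to Smith normal form yields diagonal entries (1,1).

Reading off H_k = ker ∂_k / im ∂_{k+1}:

  H_0: rank C_0 − rank ∂_1 = 3 − 2 = 1, and the invariant factors of ∂_1 are all 1, so H_0 = Z.
  H_1: rank ker ∂_1 − rank ∂_2 = (3 − 2) − 0 = 1, and there is no ∂_2, so H_1 = Z.

As a check, the Euler characteristic is 3 − 3 = 0, which agrees with 1 − 1 = 0.

H_0 ≅ Z,  H_1 ≅ Z.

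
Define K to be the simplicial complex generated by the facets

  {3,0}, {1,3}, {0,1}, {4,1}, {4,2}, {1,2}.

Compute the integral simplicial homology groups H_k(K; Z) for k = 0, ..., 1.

We work with the vertex ordering 0 < 1 < 2 < 3 < 4. The simplices of K, each written with vertices in increasing order, are:

  0-simplices (5): [0], [1], [2], [3], [4]
  1-simplices (6): [0,1], [0,3], [1,2], [1,3], [1,4], [2,4]

Hence C_0 ≅ Z^5, C_1 ≅ Z^6.

Boundary ∂_1: C_1 → C_0 is given by ∂[p,q] = [q] − [p]. For instance
  ∂[1,3] = [3] − [1].
This gives a 5×6 integer matrix of rank 4; reducing to Smith normal form yields diagonal entries (1,1,1,1).

Reading off H_k = ker ∂_k / im ∂_{k+1}:

  H_0: rank C_0 − rank ∂_1 = 5 − 4 = 1, and the invariant factors of ∂_1 are all 1, so H_0 = Z.
  H_1: rank ker ∂_1 − rank ∂_2 = (6 − 4) − 0 = 2, and there is no ∂_2, so H_1 = Z^2.

As a check, the Euler characteristic is 5 − 6 = -1, which agrees with 1 − 2 = -1.

H_0 ≅ Z,  H_1 ≅ Z^2.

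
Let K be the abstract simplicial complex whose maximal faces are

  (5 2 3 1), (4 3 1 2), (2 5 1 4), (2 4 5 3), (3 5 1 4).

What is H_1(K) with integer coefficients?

H_1 ≅ 0.

Take the total order 1 < 2 < 3 < 4 < 5 on the vertex set. Then K (dimension 3) consists of the simplices:

  0-simplices (5): [1], [2], [3], [4], [5]
  1-simplices (10): [1,2], [1,3], [1,4], [1,5], [2,3], [2,4], [2,5], [3,4], [3,5], [4,5]
  2-simplices (10): [1,2,3], [1,2,4], [1,2,5], [1,3,4], [1,3,5], [1,4,5], [2,3,4], [2,3,5], [2,4,5], [3,4,5]
  3-simplices (5): [1,2,3,4], [1,2,3,5], [1,2,4,5], [1,3,4,5], [2,3,4,5]

giving chain groups C_0 ≅ Z^5, C_1 ≅ Z^10, C_2 ≅ Z^10, C_3 ≅ Z^5.

Boundary ∂_1: C_1 → C_0 maps an edge to its endpoints' difference, ∂[p,q] = q − p. For instance
  ∂[1,3] = [3] − [1].
As a 5×10 matrix over Z this has rank 4, with invariant factors (1,1,1,1).

∂_2: C_2 → C_1 acts by ∂[p,q,r] = [q,r] − [p,r] + [p,q]. For instance
  ∂[3,4,5] = [4,5] − [3,5] + [3,4],
  ∂[2,3,5] = [3,5] − [2,5] + [2,3].
The 10×10 boundary matrix has rank 6 and Smith normal form diag(1,1,1,1,1,1).

∂_3: C_3 → C_2 sends each 3-simplex σ to the alternating sum Σ_i (−1)^i (σ with its i-th vertex removed). For instance
  ∂[1,2,3,5] = [2,3,5] − [1,3,5] + [1,2,5] − [1,2,3],
  ∂[1,2,4,5] = [2,4,5] − [1,4,5] + [1,2,5] − [1,2,4].
This gives a 10×5 integer matrix of rank 4; reducing to Smith normal form yields diagonal entries (1,1,1,1).

Now H_k = ker ∂_k / im ∂_{k+1}, so:

  H_1: rank ker ∂_1 − rank ∂_2 = (10 − 4) − 6 = 0, and the invariant factors of ∂_2 are all 1, so H_1 ≅ 0.

(K is a triangulation of the 3-sphere S^3.)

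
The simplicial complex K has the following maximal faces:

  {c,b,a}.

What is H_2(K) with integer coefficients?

H_2 ≅ 0.

Fix the vertex order a < b < c and write every simplex with vertices in increasing order. Then dim K = 2 and the simplices of K are:

  0-simplices (3): a, b, c
  1-simplices (3): ab, ac, bc
  2-simplices (1): abc

Hence C_0 ≅ Z^3, C_1 ≅ Z^3, C_2 ≅ Z^1.

∂_1: C_1 → C_0 is given by ∂[p,q] = [q] − [p]. For instance
  ∂bc = c − b.
The resulting 3×3 matrix has rank 2, and its Smith normal form has invariant factors (1,1).

Boundary ∂_2: C_2 → C_1 sends each 2-simplex [p,q,r] to [q,r] − [p,r] + [p,q]. For instance
  ∂abc = bc − ac + ab.
This gives a 3×1 integer matrix of rank 1; reducing to Smith normal form yields diagonal entries (1).

Reading off H_k = ker ∂_k / im ∂_{k+1}:

  H_2: rank ker ∂_2 − rank ∂_3 = (1 − 1) − 0 = 0, and there is no ∂_3, so H_2 ≅ 0.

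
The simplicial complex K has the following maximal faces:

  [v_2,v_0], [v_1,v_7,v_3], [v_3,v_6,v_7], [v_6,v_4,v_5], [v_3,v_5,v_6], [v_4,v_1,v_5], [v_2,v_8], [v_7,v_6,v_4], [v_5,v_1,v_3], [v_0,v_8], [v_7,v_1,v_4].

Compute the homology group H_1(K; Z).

Take the total order v_0 < v_1 < v_2 < v_3 < v_4 < v_5 < v_6 < v_7 < v_8 on the vertex set. Then K (dimension 2) consists of the simplices:

  0-simplices (9): [v_0], [v_1], [v_2], [v_3], [v_4], [v_5], [v_6], [v_7], [v_8]
  1-simplices (15): (15 of them)
  2-simplices (8): [v_1,v_3,v_5], [v_1,v_3,v_7], [v_1,v_4,v_5], [v_1,v_4,v_7], [v_3,v_5,v_6], [v_3,v_6,v_7], [v_4,v_5,v_6], [v_4,v_6,v_7]

giving chain groups C_0 ≅ Z^9, C_1 ≅ Z^15, C_2 ≅ Z^8.

The boundary map ∂_1: C_1 → C_0 is given by ∂[p,q] = [q] − [p]. For instance
  ∂[v_2,v_8] = [v_8] − [v_2].
As a 9×15 matrix over Z this has rank 7, with invariant factors (1,1,1,1,1,1,1).

Boundary ∂_2: C_2 → C_1 maps a triangle to the signed sum of its edges. For instance
  ∂[v_1,v_3,v_5] = [v_3,v_5] − [v_1,v_5] + [v_1,v_3],
  ∂[v_4,v_6,v_7] = [v_6,v_7] − [v_4,v_7] + [v_4,v_6].
The 15×8 boundary matrix has rank 7 and Smith normal form diag(1,1,1,1,1,1,1).

From H_k ≅ ker(∂_k) / im(∂_{k+1}) we obtain:

  H_1: rank ker ∂_1 − rank ∂_2 = (15 − 7) − 7 = 1, and the invariant factors of ∂_2 are all 1, so H_1 = Z.

H_1 ≅ Z.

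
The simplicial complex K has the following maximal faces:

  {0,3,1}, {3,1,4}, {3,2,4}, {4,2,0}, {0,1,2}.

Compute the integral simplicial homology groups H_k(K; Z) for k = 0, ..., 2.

H_0 ≅ Z,  H_1 ≅ Z,  H_2 = 0.

K has 5 vertices, 10 edges, 5 triangles.
rank ∂_0 = 0, rank ∂_1 = 4 ⇒ b_0 = 5 − 0 − 4 = 1; all invariant factors of ∂_1 are 1 so no torsion. So H_0 ≅ Z.
rank ∂_1 = 4, rank ∂_2 = 5 ⇒ b_1 = 10 − 4 − 5 = 1; all invariant factors of ∂_2 are 1 so no torsion. So H_1 ≅ Z.
rank ∂_2 = 5, rank ∂_3 = 0 ⇒ b_2 = 5 − 5 − 0 = 0. So H_2 ≅ 0.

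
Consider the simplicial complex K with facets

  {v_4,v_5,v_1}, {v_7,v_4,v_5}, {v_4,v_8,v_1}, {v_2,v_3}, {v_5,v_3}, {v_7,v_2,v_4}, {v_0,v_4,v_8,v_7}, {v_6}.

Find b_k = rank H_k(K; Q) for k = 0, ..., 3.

Fix the vertex order v_0 < v_1 < v_2 < v_3 < v_4 < v_5 < v_6 < v_7 < v_8 and write every simplex with vertices in increasing order. Then dim K = 3 and the simplices of K are:

  0-simplices (9): [v_0], [v_1], [v_2], [v_3], [v_4], [v_5], [v_6], [v_7], [v_8]
  1-simplices (15): (15 of them)
  2-simplices (8): [v_0,v_4,v_7], [v_0,v_4,v_8], [v_0,v_7,v_8], [v_1,v_4,v_5], [v_1,v_4,v_8], [v_2,v_4,v_7], [v_4,v_5,v_7], [v_4,v_7,v_8]
  3-simplices (1): [v_0,v_4,v_7,v_8]

so the chain groups are C_0 ≅ Z^9, C_1 ≅ Z^15, C_2 ≅ Z^8, C_3 ≅ Z^1.

Boundary ∂_1: C_1 → C_0 sends each edge [p,q] (with p < q) to q − p.
As a 9×15 matrix over Z this has rank 7, with invariant factors (1,1,1,1,1,1,1).

Boundary ∂_2: C_2 → C_1 acts by ∂[p,q,r] = [q,r] − [p,r] + [p,q]. For instance
  ∂[v_2,v_4,v_7] = [v_4,v_7] − [v_2,v_7] + [v_2,v_4],
  ∂[v_4,v_5,v_7] = [v_5,v_7] − [v_4,v_7] + [v_4,v_5].
This gives a 15×8 integer matrix of rank 7; reducing to Smith normal form yields diagonal entries (1,1,1,1,1,1,1).

Boundary ∂_3: C_3 → C_2 sends each 3-simplex σ to the alternating sum Σ_i (−1)^i (σ with its i-th vertex removed). For instance
  ∂[v_0,v_4,v_7,v_8] = [v_4,v_7,v_8] − [v_0,v_7,v_8] + [v_0,v_4,v_8] − [v_0,v_4,v_7].
The resulting 8×1 matrix has rank 1, and its Smith normal form has invariant factors (1).

Now H_k = ker ∂_k / im ∂_{k+1}, so:

  H_0: rank C_0 − rank ∂_1 = 9 − 7 = 2, and the invariant factors of ∂_1 are all 1, so H_0 = Z^2.
  H_1: rank ker ∂_1 − rank ∂_2 = (15 − 7) − 7 = 1, and the invariant factors of ∂_2 are all 1, so H_1 = Z.
  H_2: rank ker ∂_2 − rank ∂_3 = (8 − 7) − 1 = 0, and the invariant factors of ∂_3 are all 1, so H_2 = 0.
  H_3: rank ker ∂_3 − rank ∂_4 = (1 − 1) − 0 = 0, and there is no ∂_4, so H_3 = 0.

Hence the Betti numbers are b_0 = 2, b_1 = 1, b_2 = 0, b_3 = 0.

b_0 = 2, b_1 = 1, b_2 = 0, b_3 = 0.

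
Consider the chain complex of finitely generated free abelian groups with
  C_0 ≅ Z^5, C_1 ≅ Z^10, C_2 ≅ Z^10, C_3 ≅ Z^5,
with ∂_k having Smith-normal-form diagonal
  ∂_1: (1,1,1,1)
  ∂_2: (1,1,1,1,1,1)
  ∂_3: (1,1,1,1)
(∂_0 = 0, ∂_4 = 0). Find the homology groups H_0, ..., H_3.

H_0: b_0 = 5 − 0 − 4 = 1; torsion from ∂_1 factors > 1: none. So H_0 ≅ Z.
H_1: b_1 = 10 − 4 − 6 = 0; torsion from ∂_2 factors > 1: none. So H_1 ≅ 0.
H_2: b_2 = 10 − 6 − 4 = 0; torsion from ∂_3 factors > 1: none. So H_2 ≅ 0.
H_3: b_3 = 5 − 4 − 0 = 1; torsion from ∂_4 factors > 1: none. So H_3 ≅ Z.

H_0 ≅ Z,  H_1 = 0,  H_2 = 0,  H_3 ≅ Z.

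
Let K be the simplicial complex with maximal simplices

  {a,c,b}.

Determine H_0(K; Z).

H_0 = Z.

K has 3 vertices, 3 edges, 1 triangle.
rank ∂_0 = 0, rank ∂_1 = 2 ⇒ b_0 = 3 − 0 − 2 = 1; all invariant factors of ∂_1 are 1 so no torsion. So H_0 ≅ Z.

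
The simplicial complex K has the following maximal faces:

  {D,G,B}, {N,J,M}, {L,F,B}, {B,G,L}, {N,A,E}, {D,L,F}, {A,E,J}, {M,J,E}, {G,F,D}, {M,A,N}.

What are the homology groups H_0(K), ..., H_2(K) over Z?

H_0 = Z^2,  H_1 = Z^2,  H_2 = 0.

Order the vertices as A < B < D < E < F < G < J < L < M < N. Listing each simplex with vertices in this order, K has dimension 2 with simplices:

  0-simplices (10): A, B, D, E, F, G, J, L, M, N
  1-simplices (20): AE, AJ, AM, AN, BD, BF, BG, BL, DF, DG, DL, EJ, EM, EN, FG, FL, GL, JM, JN, MN
  2-simplices (10): AEJ, AEN, AMN, BDG, BFL, BGL, DFG, DFL, EJM, JMN

so the chain groups are C_0 ≅ Z^10, C_1 ≅ Z^20, C_2 ≅ Z^10.

∂_1: C_1 → C_0 is given by ∂[p,q] = [q] − [p]. For instance
  ∂BD = D − B.
As a 10×20 matrix over Z this has rank 8, with invariant factors (1,1,1,1,1,1,1,1).

Boundary ∂_2: C_2 → C_1 acts by ∂[p,q,r] = [q,r] − [p,r] + [p,q]. For instance
  ∂AEN = EN − AN + AE,
  ∂AMN = MN − AN + AM.
As a 20×10 matrix over Z this has rank 10, with invariant factors (1,1,1,1,1,1,1,1,1,1).

Computing H_k = (kernel of ∂_k) / (image of ∂_{k+1}):

  H_0: rank C_0 − rank ∂_1 = 10 − 8 = 2, and the invariant factors of ∂_1 are all 1, so H_0 = Z^2.
  H_1: rank ker ∂_1 − rank ∂_2 = (20 − 8) − 10 = 2, and the invariant factors of ∂_2 are all 1, so H_1 = Z^2.
  H_2: rank ker ∂_2 − rank ∂_3 = (10 − 10) − 0 = 0, and there is no ∂_3, so H_2 = 0.

(K is a triangulation of the disjoint union of the Möbius band and the Möbius band.)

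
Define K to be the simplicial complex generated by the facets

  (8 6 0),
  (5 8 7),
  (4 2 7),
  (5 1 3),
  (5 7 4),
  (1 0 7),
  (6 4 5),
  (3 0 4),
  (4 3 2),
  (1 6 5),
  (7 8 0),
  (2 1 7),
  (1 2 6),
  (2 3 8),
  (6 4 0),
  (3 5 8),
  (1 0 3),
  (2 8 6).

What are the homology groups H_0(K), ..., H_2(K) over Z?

H_0 = Z,  H_1 = Z^2,  H_2 = Z.

We work with the vertex ordering 0 < 1 < 2 < 3 < 4 < 5 < 6 < 7 < 8. The simplices of K, each written with vertices in increasing order, are:

  0-simplices (9): [0], [1], [2], [3], [4], [5], [6], [7], [8]
  1-simplices (27): (27 of them)
  2-simplices (18): [0,1,3], [0,1,7], [0,3,4], [0,4,6], [0,6,8], [0,7,8], [1,2,6], [1,2,7], [1,3,5], [1,5,6], [2,3,4], [2,3,8], [2,4,7], [2,6,8], [3,5,8], [4,5,6], [4,5,7], [5,7,8]

Hence C_0 ≅ Z^9, C_1 ≅ Z^27, C_2 ≅ Z^18.

Boundary ∂_1: C_1 → C_0 is given by ∂[p,q] = [q] − [p].
The resulting 9×27 matrix has rank 8, and its Smith normal form has invariant factors (1,1,1,1,1,1,1,1).

∂_2: C_2 → C_1 acts by ∂[p,q,r] = [q,r] − [p,r] + [p,q]. For instance
  ∂[0,1,3] = [1,3] − [0,3] + [0,1],
  ∂[2,6,8] = [6,8] − [2,8] + [2,6].
The resulting 27×18 matrix has rank 17, and its Smith normal form has invariant factors (1,1,1,1,1,1,1,1,1,1,1,1,1,1,1,1,1).

From H_k ≅ ker(∂_k) / im(∂_{k+1}) we obtain:

  H_0: rank C_0 − rank ∂_1 = 9 − 8 = 1, and the invariant factors of ∂_1 are all 1, so H_0 ≅ Z.
  H_1: rank ker ∂_1 − rank ∂_2 = (27 − 8) − 17 = 2, and the invariant factors of ∂_2 are all 1, so H_1 ≅ Z^2.
  H_2: rank ker ∂_2 − rank ∂_3 = (18 − 17) − 0 = 1, and there is no ∂_3, so H_2 ≅ Z.

As a check, the Euler characteristic is 9 − 27 + 18 = 0, which agrees with 1 − 2 + 1 = 0.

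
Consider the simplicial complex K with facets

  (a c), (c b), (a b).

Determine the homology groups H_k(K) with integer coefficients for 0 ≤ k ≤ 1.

H_0 ≅ Z,  H_1 ≅ Z.

Fix the vertex order a < b < c and write every simplex with vertices in increasing order. Then dim K = 1 and the simplices of K are:

  0-simplices (3): a, b, c
  1-simplices (3): ab, ac, bc

Hence C_0 ≅ Z^3, C_1 ≅ Z^3.

Boundary ∂_1: C_1 → C_0 sends each edge [p,q] (with p < q) to q − p.
The resulting 3×3 matrix has rank 2, and its Smith normal form has invariant factors (1,1).

Reading off H_k = ker ∂_k / im ∂_{k+1}:

  H_0: rank C_0 − rank ∂_1 = 3 − 2 = 1, and the invariant factors of ∂_1 are all 1, so H_0 = Z.
  H_1: rank ker ∂_1 − rank ∂_2 = (3 − 2) − 0 = 1, and there is no ∂_2, so H_1 = Z.

(K is a triangulation of the circle S^1.)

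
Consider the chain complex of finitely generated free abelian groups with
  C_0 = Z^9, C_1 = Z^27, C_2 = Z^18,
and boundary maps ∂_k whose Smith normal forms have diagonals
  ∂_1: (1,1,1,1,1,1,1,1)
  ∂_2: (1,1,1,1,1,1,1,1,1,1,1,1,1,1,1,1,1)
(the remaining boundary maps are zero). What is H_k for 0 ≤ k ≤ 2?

H_0 = Z,  H_1 = Z^2,  H_2 = Z.

H_0: b_0 = 9 − 0 − 8 = 1; torsion from ∂_1 factors > 1: none. So H_0 = Z.
H_1: b_1 = 27 − 8 − 17 = 2; torsion from ∂_2 factors > 1: none. So H_1 = Z^2.
H_2: b_2 = 18 − 17 − 0 = 1; torsion from ∂_3 factors > 1: none. So H_2 = Z.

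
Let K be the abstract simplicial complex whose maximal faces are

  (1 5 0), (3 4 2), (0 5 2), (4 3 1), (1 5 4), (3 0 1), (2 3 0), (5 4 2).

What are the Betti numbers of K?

Order the vertices as 0 < 1 < 2 < 3 < 4 < 5. Listing each simplex with vertices in this order, K has dimension 2 with simplices:

  0-simplices (6): [0], [1], [2], [3], [4], [5]
  1-simplices (12): [0,1], [0,2], [0,3], [0,5], [1,3], [1,4], [1,5], [2,3], [2,4], [2,5], [3,4], [4,5]
  2-simplices (8): [0,1,3], [0,1,5], [0,2,3], [0,2,5], [1,3,4], [1,4,5], [2,3,4], [2,4,5]

Hence C_0 ≅ Z^6, C_1 ≅ Z^12, C_2 ≅ Z^8.

∂_1: C_1 → C_0 maps an edge to its endpoints' difference, ∂[p,q] = q − p.
The 6×12 boundary matrix has rank 5 and Smith normal form diag(1,1,1,1,1).

∂_2: C_2 → C_1 acts by ∂[p,q,r] = [q,r] − [p,r] + [p,q]. For instance
  ∂[2,3,4] = [3,4] − [2,4] + [2,3],
  ∂[0,2,3] = [2,3] − [0,3] + [0,2].
The 12×8 boundary matrix has rank 7 and Smith normal form diag(1,1,1,1,1,1,1).

Now H_k = ker ∂_k / im ∂_{k+1}, so:

  H_0: rank C_0 − rank ∂_1 = 6 − 5 = 1, and the invariant factors of ∂_1 are all 1, so H_0 ≅ Z.
  H_1: rank ker ∂_1 − rank ∂_2 = (12 − 5) − 7 = 0, and the invariant factors of ∂_2 are all 1, so H_1 ≅ 0.
  H_2: rank ker ∂_2 − rank ∂_3 = (8 − 7) − 0 = 1, and there is no ∂_3, so H_2 ≅ Z.

As a check, the Euler characteristic is 6 − 12 + 8 = 2, which agrees with 1 − 0 + 1 = 2.

Hence the Betti numbers are b_0 = 1, b_1 = 0, b_2 = 1.

b_0 = 1, b_1 = 0, b_2 = 1.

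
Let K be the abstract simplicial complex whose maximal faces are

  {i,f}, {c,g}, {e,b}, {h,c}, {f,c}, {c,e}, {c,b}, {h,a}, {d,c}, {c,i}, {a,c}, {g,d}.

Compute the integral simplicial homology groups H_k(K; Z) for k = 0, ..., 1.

H_0 = Z,  H_1 = Z^4.

Fix the vertex order a < b < c < d < e < f < g < h < i and write every simplex with vertices in increasing order. Then dim K = 1 and the simplices of K are:

  0-simplices (9): a, b, c, d, e, f, g, h, i
  1-simplices (12): ac, ah, bc, be, cd, ce, cf, cg, ch, ci, dg, fi

Hence C_0 ≅ Z^9, C_1 ≅ Z^12.

Boundary ∂_1: C_1 → C_0 maps an edge to its endpoints' difference, ∂[p,q] = q − p. For instance
  ∂ce = e − c.
This gives a 9×12 integer matrix of rank 8; reducing to Smith normal form yields diagonal entries (1,1,1,1,1,1,1,1).

Now H_k = ker ∂_k / im ∂_{k+1}, so:

  H_0: rank C_0 − rank ∂_1 = 9 − 8 = 1, and the invariant factors of ∂_1 are all 1, so H_0 = Z.
  H_1: rank ker ∂_1 − rank ∂_2 = (12 − 8) − 0 = 4, and there is no ∂_2, so H_1 = Z^4.

As a check, the Euler characteristic is 9 − 12 = -3, which agrees with 1 − 4 = -3.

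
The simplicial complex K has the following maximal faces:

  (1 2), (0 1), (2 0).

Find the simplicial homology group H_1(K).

K has 3 vertices, 3 edges.
rank ∂_1 = 2, rank ∂_2 = 0 ⇒ b_1 = 3 − 2 − 0 = 1. So H_1 = Z.

H_1 ≅ Z.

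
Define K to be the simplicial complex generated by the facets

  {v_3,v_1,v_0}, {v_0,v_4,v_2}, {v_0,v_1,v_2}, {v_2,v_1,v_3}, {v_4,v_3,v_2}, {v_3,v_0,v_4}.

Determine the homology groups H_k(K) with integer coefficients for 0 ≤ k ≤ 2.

H_0 ≅ Z,  H_1 = 0,  H_2 ≅ Z.

Order the vertices as v_0 < v_1 < v_2 < v_3 < v_4. Listing each simplex with vertices in this order, K has dimension 2 with simplices:

  0-simplices (5): [v_0], [v_1], [v_2], [v_3], [v_4]
  1-simplices (9): [v_0,v_1], [v_0,v_2], [v_0,v_3], [v_0,v_4], [v_1,v_2], [v_1,v_3], [v_2,v_3], [v_2,v_4], [v_3,v_4]
  2-simplices (6): [v_0,v_1,v_2], [v_0,v_1,v_3], [v_0,v_2,v_4], [v_0,v_3,v_4], [v_1,v_2,v_3], [v_2,v_3,v_4]

Hence C_0 ≅ Z^5, C_1 ≅ Z^9, C_2 ≅ Z^6.

∂_1: C_1 → C_0 sends each edge [p,q] (with p < q) to q − p.
The 5×9 boundary matrix has rank 4 and Smith normal form diag(1,1,1,1).

The boundary map ∂_2: C_2 → C_1 maps a triangle to the signed sum of its edges. For instance
  ∂[v_0,v_1,v_2] = [v_1,v_2] − [v_0,v_2] + [v_0,v_1],
  ∂[v_1,v_2,v_3] = [v_2,v_3] − [v_1,v_3] + [v_1,v_2].
The 9×6 boundary matrix has rank 5 and Smith normal form diag(1,1,1,1,1).

Now H_k = ker ∂_k / im ∂_{k+1}, so:

  H_0: rank C_0 − rank ∂_1 = 5 − 4 = 1, and the invariant factors of ∂_1 are all 1, so H_0 ≅ Z.
  H_1: rank ker ∂_1 − rank ∂_2 = (9 − 4) − 5 = 0, and the invariant factors of ∂_2 are all 1, so H_1 ≅ 0.
  H_2: rank ker ∂_2 − rank ∂_3 = (6 − 5) − 0 = 1, and there is no ∂_3, so H_2 ≅ Z.

(K is a triangulation of the 2-sphere S^2.)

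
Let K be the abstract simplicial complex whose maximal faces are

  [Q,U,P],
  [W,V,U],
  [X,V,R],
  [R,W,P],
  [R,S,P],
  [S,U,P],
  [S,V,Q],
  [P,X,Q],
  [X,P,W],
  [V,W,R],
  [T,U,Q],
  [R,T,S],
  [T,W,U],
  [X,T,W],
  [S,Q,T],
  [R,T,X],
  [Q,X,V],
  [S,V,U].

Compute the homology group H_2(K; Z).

K has 9 vertices, 27 edges, 18 triangles.
rank ∂_2 = 18, rank ∂_3 = 0 ⇒ b_2 = 18 − 18 − 0 = 0. So H_2 = 0.

H_2 = 0.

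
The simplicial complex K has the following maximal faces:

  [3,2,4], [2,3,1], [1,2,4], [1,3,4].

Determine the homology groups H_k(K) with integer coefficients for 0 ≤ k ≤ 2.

H_0 ≅ Z,  H_1 = 0,  H_2 ≅ Z.

K has 4 vertices, 6 edges, 4 triangles.
rank ∂_0 = 0, rank ∂_1 = 3 ⇒ b_0 = 4 − 0 − 3 = 1; all invariant factors of ∂_1 are 1 so no torsion. So H_0 = Z.
rank ∂_1 = 3, rank ∂_2 = 3 ⇒ b_1 = 6 − 3 − 3 = 0; all invariant factors of ∂_2 are 1 so no torsion. So H_1 = 0.
rank ∂_2 = 3, rank ∂_3 = 0 ⇒ b_2 = 4 − 3 − 0 = 1. So H_2 = Z.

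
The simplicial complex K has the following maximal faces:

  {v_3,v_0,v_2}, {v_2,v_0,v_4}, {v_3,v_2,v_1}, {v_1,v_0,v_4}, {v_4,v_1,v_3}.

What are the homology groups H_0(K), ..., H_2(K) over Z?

H_0 = Z,  H_1 = Z,  H_2 = 0.

K has 5 vertices, 10 edges, 5 triangles.
rank ∂_0 = 0, rank ∂_1 = 4 ⇒ b_0 = 5 − 0 − 4 = 1; all invariant factors of ∂_1 are 1 so no torsion. So H_0 ≅ Z.
rank ∂_1 = 4, rank ∂_2 = 5 ⇒ b_1 = 10 − 4 − 5 = 1; all invariant factors of ∂_2 are 1 so no torsion. So H_1 ≅ Z.
rank ∂_2 = 5, rank ∂_3 = 0 ⇒ b_2 = 5 − 5 − 0 = 0. So H_2 ≅ 0.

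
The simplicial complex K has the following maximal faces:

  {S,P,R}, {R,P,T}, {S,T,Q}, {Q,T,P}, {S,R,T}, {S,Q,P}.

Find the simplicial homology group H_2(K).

Take the total order P < Q < R < S < T on the vertex set. Then K (dimension 2) consists of the simplices:

  0-simplices (5): P, Q, R, S, T
  1-simplices (9): PQ, PR, PS, PT, QS, QT, RS, RT, ST
  2-simplices (6): PQS, PQT, PRS, PRT, QST, RST

giving chain groups C_0 ≅ Z^5, C_1 ≅ Z^9, C_2 ≅ Z^6.

The boundary map ∂_1: C_1 → C_0 is given by ∂[p,q] = [q] − [p]. For instance
  ∂ST = T − S.
As a 5×9 matrix over Z this has rank 4, with invariant factors (1,1,1,1).

The boundary map ∂_2: C_2 → C_1 sends each 2-simplex [p,q,r] to [q,r] − [p,r] + [p,q]. For instance
  ∂RST = ST − RT + RS,
  ∂PQT = QT − PT + PQ.
As a 9×6 matrix over Z this has rank 5, with invariant factors (1,1,1,1,1).

From H_k ≅ ker(∂_k) / im(∂_{k+1}) we obtain:

  H_2: rank ker ∂_2 − rank ∂_3 = (6 − 5) − 0 = 1, and there is no ∂_3, so H_2 = Z.

H_2 ≅ Z.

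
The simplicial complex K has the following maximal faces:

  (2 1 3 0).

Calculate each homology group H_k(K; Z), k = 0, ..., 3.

Take the total order 0 < 1 < 2 < 3 on the vertex set. Then K (dimension 3) consists of the simplices:

  0-simplices (4): [0], [1], [2], [3]
  1-simplices (6): [0,1], [0,2], [0,3], [1,2], [1,3], [2,3]
  2-simplices (4): [0,1,2], [0,1,3], [0,2,3], [1,2,3]
  3-simplices (1): [0,1,2,3]

giving chain groups C_0 ≅ Z^4, C_1 ≅ Z^6, C_2 ≅ Z^4, C_3 ≅ Z^1.

∂_1: C_1 → C_0 maps an edge to its endpoints' difference, ∂[p,q] = q − p.
The resulting 4×6 matrix has rank 3, and its Smith normal form has invariant factors (1,1,1).

The boundary map ∂_2: C_2 → C_1 maps a triangle to the signed sum of its edges. For instance
  ∂[1,2,3] = [2,3] − [1,3] + [1,2],
  ∂[0,1,3] = [1,3] − [0,3] + [0,1].
The 6×4 boundary matrix has rank 3 and Smith normal form diag(1,1,1).

Boundary ∂_3: C_3 → C_2 sends each 3-simplex σ to the alternating sum Σ_i (−1)^i (σ with its i-th vertex removed). For instance
  ∂[0,1,2,3] = [1,2,3] − [0,2,3] + [0,1,3] − [0,1,2].
The resulting 4×1 matrix has rank 1, and its Smith normal form has invariant factors (1).

Now H_k = ker ∂_k / im ∂_{k+1}, so:

  H_0: rank C_0 − rank ∂_1 = 4 − 3 = 1, and the invariant factors of ∂_1 are all 1, so H_0 = Z.
  H_1: rank ker ∂_1 − rank ∂_2 = (6 − 3) − 3 = 0, and the invariant factors of ∂_2 are all 1, so H_1 = 0.
  H_2: rank ker ∂_2 − rank ∂_3 = (4 − 3) − 1 = 0, and the invariant factors of ∂_3 are all 1, so H_2 = 0.
  H_3: rank ker ∂_3 − rank ∂_4 = (1 − 1) − 0 = 0, and there is no ∂_4, so H_3 = 0.

As a check, the Euler characteristic is 4 − 6 + 4 − 1 = 1, which agrees with 1 − 0 + 0 − 0 = 1.
(K is a triangulation of the 3-simplex.)

H_0 = Z,  H_1 = 0,  H_2 = 0,  H_3 = 0.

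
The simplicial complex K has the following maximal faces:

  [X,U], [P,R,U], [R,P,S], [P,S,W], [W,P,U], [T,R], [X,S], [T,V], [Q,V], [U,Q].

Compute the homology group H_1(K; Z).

H_1 ≅ Z^2.

K has 9 vertices, 14 edges, 4 triangles.
rank ∂_1 = 8, rank ∂_2 = 4 ⇒ b_1 = 14 − 8 − 4 = 2; all invariant factors of ∂_2 are 1 so no torsion. So H_1 ≅ Z^2.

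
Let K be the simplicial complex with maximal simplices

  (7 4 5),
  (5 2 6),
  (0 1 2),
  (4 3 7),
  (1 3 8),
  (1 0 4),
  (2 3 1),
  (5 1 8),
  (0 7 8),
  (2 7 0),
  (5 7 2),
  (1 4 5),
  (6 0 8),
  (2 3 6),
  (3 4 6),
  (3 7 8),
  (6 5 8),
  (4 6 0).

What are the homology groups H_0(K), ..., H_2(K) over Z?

Take the total order 0 < 1 < 2 < 3 < 4 < 5 < 6 < 7 < 8 on the vertex set. Then K (dimension 2) consists of the simplices:

  0-simplices (9): [0], [1], [2], [3], [4], [5], [6], [7], [8]
  1-simplices (27): (27 of them)
  2-simplices (18): [0,1,2], [0,1,4], [0,2,7], [0,4,6], [0,6,8], [0,7,8], [1,2,3], [1,3,8], [1,4,5], [1,5,8], [2,3,6], [2,5,6], [2,5,7], [3,4,6], [3,4,7], [3,7,8], [4,5,7], [5,6,8]

giving chain groups C_0 ≅ Z^9, C_1 ≅ Z^27, C_2 ≅ Z^18.

Boundary ∂_1: C_1 → C_0 is given by ∂[p,q] = [q] − [p].
This gives a 9×27 integer matrix of rank 8; reducing to Smith normal form yields diagonal entries (1,1,1,1,1,1,1,1).

The boundary map ∂_2: C_2 → C_1 sends each 2-simplex [p,q,r] to [q,r] − [p,r] + [p,q]. For instance
  ∂[3,4,6] = [4,6] − [3,6] + [3,4],
  ∂[1,3,8] = [3,8] − [1,8] + [1,3].
This gives a 27×18 integer matrix of rank 17; reducing to Smith normal form yields diagonal entries (1,1,1,1,1,1,1,1,1,1,1,1,1,1,1,1,1).

Computing H_k = (kernel of ∂_k) / (image of ∂_{k+1}):

  H_0: rank C_0 − rank ∂_1 = 9 − 8 = 1, and the invariant factors of ∂_1 are all 1, so H_0 ≅ Z.
  H_1: rank ker ∂_1 − rank ∂_2 = (27 − 8) − 17 = 2, and the invariant factors of ∂_2 are all 1, so H_1 ≅ Z^2.
  H_2: rank ker ∂_2 − rank ∂_3 = (18 − 17) − 0 = 1, and there is no ∂_3, so H_2 ≅ Z.

As a check, the Euler characteristic is 9 − 27 + 18 = 0, which agrees with 1 − 2 + 1 = 0.

H_0 = Z,  H_1 = Z^2,  H_2 = Z.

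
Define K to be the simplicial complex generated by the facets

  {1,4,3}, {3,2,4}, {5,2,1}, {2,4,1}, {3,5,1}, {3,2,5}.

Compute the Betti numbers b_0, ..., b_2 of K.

b_0 = 1, b_1 = 0, b_2 = 1.

Order the vertices as 1 < 2 < 3 < 4 < 5. Listing each simplex with vertices in this order, K has dimension 2 with simplices:

  0-simplices (5): [1], [2], [3], [4], [5]
  1-simplices (9): [1,2], [1,3], [1,4], [1,5], [2,3], [2,4], [2,5], [3,4], [3,5]
  2-simplices (6): [1,2,4], [1,2,5], [1,3,4], [1,3,5], [2,3,4], [2,3,5]

so the chain groups are C_0 ≅ Z^5, C_1 ≅ Z^9, C_2 ≅ Z^6.

The boundary map ∂_1: C_1 → C_0 is given by ∂[p,q] = [q] − [p].
This gives a 5×9 integer matrix of rank 4; reducing to Smith normal form yields diagonal entries (1,1,1,1).

The boundary map ∂_2: C_2 → C_1 sends each 2-simplex [p,q,r] to [q,r] − [p,r] + [p,q]. For instance
  ∂[2,3,5] = [3,5] − [2,5] + [2,3],
  ∂[1,2,4] = [2,4] − [1,4] + [1,2].
This gives a 9×6 integer matrix of rank 5; reducing to Smith normal form yields diagonal entries (1,1,1,1,1).

Reading off H_k = ker ∂_k / im ∂_{k+1}:

  H_0: rank C_0 − rank ∂_1 = 5 − 4 = 1, and the invariant factors of ∂_1 are all 1, so H_0 ≅ Z.
  H_1: rank ker ∂_1 − rank ∂_2 = (9 − 4) − 5 = 0, and the invariant factors of ∂_2 are all 1, so H_1 ≅ 0.
  H_2: rank ker ∂_2 − rank ∂_3 = (6 − 5) − 0 = 1, and there is no ∂_3, so H_2 ≅ Z.

Hence the Betti numbers are b_0 = 1, b_1 = 0, b_2 = 1.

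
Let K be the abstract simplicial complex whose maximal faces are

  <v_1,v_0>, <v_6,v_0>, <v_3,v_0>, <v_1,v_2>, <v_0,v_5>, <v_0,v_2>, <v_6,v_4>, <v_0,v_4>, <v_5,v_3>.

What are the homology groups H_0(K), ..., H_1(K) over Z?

Take the total order v_0 < v_1 < v_2 < v_3 < v_4 < v_5 < v_6 on the vertex set. Then K (dimension 1) consists of the simplices:

  0-simplices (7): [v_0], [v_1], [v_2], [v_3], [v_4], [v_5], [v_6]
  1-simplices (9): [v_0,v_1], [v_0,v_2], [v_0,v_3], [v_0,v_4], [v_0,v_5], [v_0,v_6], [v_1,v_2], [v_3,v_5], [v_4,v_6]

giving chain groups C_0 ≅ Z^7, C_1 ≅ Z^9.

Boundary ∂_1: C_1 → C_0 is given by ∂[p,q] = [q] − [p]. For instance
  ∂[v_0,v_4] = [v_4] − [v_0].
As a 7×9 matrix over Z this has rank 6, with invariant factors (1,1,1,1,1,1).

Now H_k = ker ∂_k / im ∂_{k+1}, so:

  H_0: rank C_0 − rank ∂_1 = 7 − 6 = 1, and the invariant factors of ∂_1 are all 1, so H_0 ≅ Z.
  H_1: rank ker ∂_1 − rank ∂_2 = (9 − 6) − 0 = 3, and there is no ∂_2, so H_1 ≅ Z^3.

As a check, the Euler characteristic is 7 − 9 = -2, which agrees with 1 − 3 = -2.

H_0 ≅ Z,  H_1 ≅ Z^3.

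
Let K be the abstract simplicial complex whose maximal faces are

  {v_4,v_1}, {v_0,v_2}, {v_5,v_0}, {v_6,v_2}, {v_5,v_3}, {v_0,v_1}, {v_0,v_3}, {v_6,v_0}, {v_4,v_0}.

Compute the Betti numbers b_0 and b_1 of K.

b_0 = 1, b_1 = 3.

K has 7 vertices, 9 edges.
rank ∂_0 = 0, rank ∂_1 = 6 ⇒ b_0 = 7 − 0 − 6 = 1; all invariant factors of ∂_1 are 1 so no torsion. So H_0 = Z.
rank ∂_1 = 6, rank ∂_2 = 0 ⇒ b_1 = 9 − 6 − 0 = 3. So H_1 = Z^3.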